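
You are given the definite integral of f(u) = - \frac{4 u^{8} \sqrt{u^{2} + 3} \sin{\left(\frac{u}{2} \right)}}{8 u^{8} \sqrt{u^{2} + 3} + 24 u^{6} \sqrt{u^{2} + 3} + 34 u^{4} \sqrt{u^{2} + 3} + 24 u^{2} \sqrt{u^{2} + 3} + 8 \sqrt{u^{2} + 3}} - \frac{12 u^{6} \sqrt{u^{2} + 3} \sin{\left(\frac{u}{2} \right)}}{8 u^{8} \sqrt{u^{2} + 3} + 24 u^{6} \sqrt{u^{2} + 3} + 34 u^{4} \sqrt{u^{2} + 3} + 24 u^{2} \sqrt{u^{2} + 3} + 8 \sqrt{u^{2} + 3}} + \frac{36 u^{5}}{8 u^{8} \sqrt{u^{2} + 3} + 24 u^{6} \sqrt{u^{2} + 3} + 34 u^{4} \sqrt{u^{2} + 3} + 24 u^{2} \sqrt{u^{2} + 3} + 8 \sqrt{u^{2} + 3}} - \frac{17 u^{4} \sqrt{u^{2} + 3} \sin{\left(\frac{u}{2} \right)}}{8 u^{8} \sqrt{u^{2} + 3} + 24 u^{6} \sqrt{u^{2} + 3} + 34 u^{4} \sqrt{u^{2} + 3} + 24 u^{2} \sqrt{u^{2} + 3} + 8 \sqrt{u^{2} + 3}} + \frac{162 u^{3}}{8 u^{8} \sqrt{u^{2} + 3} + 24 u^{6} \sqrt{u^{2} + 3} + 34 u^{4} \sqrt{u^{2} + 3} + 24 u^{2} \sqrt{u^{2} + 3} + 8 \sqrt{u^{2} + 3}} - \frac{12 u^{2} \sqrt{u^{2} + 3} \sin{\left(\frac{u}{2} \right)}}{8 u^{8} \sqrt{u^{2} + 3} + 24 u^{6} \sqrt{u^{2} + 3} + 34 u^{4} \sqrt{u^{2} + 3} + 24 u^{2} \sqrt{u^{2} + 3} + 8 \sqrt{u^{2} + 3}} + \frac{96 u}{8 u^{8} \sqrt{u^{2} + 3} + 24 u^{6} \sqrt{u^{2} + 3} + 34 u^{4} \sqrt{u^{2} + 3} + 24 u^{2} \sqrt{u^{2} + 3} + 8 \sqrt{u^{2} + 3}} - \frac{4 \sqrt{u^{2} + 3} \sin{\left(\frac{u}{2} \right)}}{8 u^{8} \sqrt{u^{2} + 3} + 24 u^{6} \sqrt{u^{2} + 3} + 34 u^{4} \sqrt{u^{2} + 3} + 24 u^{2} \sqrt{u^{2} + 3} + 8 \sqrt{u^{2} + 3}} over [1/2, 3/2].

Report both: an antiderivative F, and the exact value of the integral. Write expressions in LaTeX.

Antiderivative: F(u) = - \frac{3 \sqrt{u^{2} + 3}}{2 u^{4} + 3 u^{2} + 2} + \cos{\left(\frac{u}{2} \right)}; value = - \cos{\left(\frac{1}{4} \right)} - \frac{12 \sqrt{21}}{151} + \cos{\left(\frac{3}{4} \right)} + \frac{12 \sqrt{13}}{23}

Integrate term by term and add the pieces.
F(u) = - \frac{3 \sqrt{u^{2} + 3}}{2 u^{4} + 3 u^{2} + 2} + \cos{\left(\frac{u}{2} \right)} is an antiderivative of f.
Check: d/du[- \frac{3 \sqrt{u^{2} + 3}}{2 u^{4} + 3 u^{2} + 2} + \cos{\left(\frac{u}{2} \right)}] = \frac{- 4 u^{8} \sqrt{u^{2} + 3} \sin{\left(\frac{u}{2} \right)} - 12 u^{6} \sqrt{u^{2} + 3} \sin{\left(\frac{u}{2} \right)} + 36 u^{5} - 17 u^{4} \sqrt{u^{2} + 3} \sin{\left(\frac{u}{2} \right)} + 162 u^{3} - 12 u^{2} \sqrt{u^{2} + 3} \sin{\left(\frac{u}{2} \right)} + 96 u - 4 \sqrt{u^{2} + 3} \sin{\left(\frac{u}{2} \right)}}{8 u^{8} \sqrt{u^{2} + 3} + 24 u^{6} \sqrt{u^{2} + 3} + 34 u^{4} \sqrt{u^{2} + 3} + 24 u^{2} \sqrt{u^{2} + 3} + 8 \sqrt{u^{2} + 3}}, which equals f(u).
F(3/2) = - \frac{12 \sqrt{21}}{151} + \cos{\left(\frac{3}{4} \right)}; F(1/2) = - \frac{12 \sqrt{13}}{23} + \cos{\left(\frac{1}{4} \right)}.
Integral = F(3/2) - F(1/2) = - \cos{\left(\frac{1}{4} \right)} - \frac{12 \sqrt{21}}{151} + \cos{\left(\frac{3}{4} \right)} + \frac{12 \sqrt{13}}{23}.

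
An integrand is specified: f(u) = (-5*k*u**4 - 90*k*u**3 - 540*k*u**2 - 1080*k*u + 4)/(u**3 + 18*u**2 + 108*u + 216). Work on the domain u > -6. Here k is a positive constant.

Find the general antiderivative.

An antiderivative F(u) passes only if d/du[F] lands on f(u) exactly.
Check: d/du[(-5*k*u**2*(u + 6)**2 - 4)/(2*(u + 6)**2)] = (-5*k*u**4 - 90*k*u**3 - 540*k*u**2 - 1080*k*u + 4)/(u**3 + 18*u**2 + 108*u + 216) = f(u).

F(u) = (-5*k*u**2*(u + 6)**2 - 4)/(2*(u + 6)**2) + C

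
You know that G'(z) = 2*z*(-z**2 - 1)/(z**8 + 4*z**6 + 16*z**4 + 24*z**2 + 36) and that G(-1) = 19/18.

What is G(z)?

G(z) = (2*z**4 + 4*z**2 + 13)/(2*(z**4 + 2*z**2 + 6))

The substitution u = z**4 + 2*z**2 + 6 works: G'(z) is exactly (dG/du)*(du/dz) for that inner function.
A general antiderivative is 1/(2*(z**4 + 2*z**2 + 6)) + C.
The condition gives C = 19/18 - (1/18) = 1.
So G(z) = (2*z**4 + 4*z**2 + 13)/(2*(z**4 + 2*z**2 + 6)).
Check: d/dz[(2*z**4 + 4*z**2 + 13)/(2*(z**4 + 2*z**2 + 6))] = (-2*z**3 - 2*z)/(z**8 + 4*z**6 + 16*z**4 + 24*z**2 + 36), which equals G'(z).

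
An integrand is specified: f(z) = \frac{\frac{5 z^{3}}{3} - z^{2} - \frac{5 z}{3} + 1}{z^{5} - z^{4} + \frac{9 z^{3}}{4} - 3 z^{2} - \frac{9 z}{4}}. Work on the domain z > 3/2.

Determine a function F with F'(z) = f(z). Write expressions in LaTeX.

An antiderivative is F(z) = - \frac{4 \log{\left(z \right)}}{9} + \frac{5 \log{\left(z - \frac{3}{2} \right)}}{42} + \frac{11 \log{\left(z + \frac{1}{2} \right)}}{26} - \frac{40 \log{\left(z^{2} + 3 \right)}}{819} + \frac{464 \sqrt{3} \operatorname{atan}{\left(\frac{\sqrt{3} z}{3} \right)}}{819}.

Factor the denominator (3 z \left(2 z - 3\right) \left(2 z + 1\right) \left(z^{2} + 3\right)) and decompose: f = - \frac{16 \left(5 z - 87\right)}{819 \left(z^{2} + 3\right)} + \frac{11}{13 \left(2 z + 1\right)} + \frac{5}{21 \left(2 z - 3\right)} - \frac{4}{9 z}; each piece integrates to a log, atan, or power term.
Check: d/dz[- \frac{4 \log{\left(z \right)}}{9} + \frac{5 \log{\left(z - \frac{3}{2} \right)}}{42} + \frac{11 \log{\left(z + \frac{1}{2} \right)}}{26} - \frac{40 \log{\left(z^{2} + 3 \right)}}{819} + \frac{464 \sqrt{3} \operatorname{atan}{\left(\frac{\sqrt{3} z}{3} \right)}}{819}] = \frac{20 z^{3} - 12 z^{2} - 20 z + 12}{12 z^{5} - 12 z^{4} + 27 z^{3} - 36 z^{2} - 27 z}, which equals f(z).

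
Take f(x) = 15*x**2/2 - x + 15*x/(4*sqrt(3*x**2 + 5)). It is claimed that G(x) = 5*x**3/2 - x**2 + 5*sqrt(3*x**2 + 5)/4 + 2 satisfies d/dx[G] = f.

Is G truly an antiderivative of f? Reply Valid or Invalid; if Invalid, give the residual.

d/dx[G] = (30*x**2*sqrt(3*x**2 + 5) - 8*x*sqrt(3*x**2 + 5) + 15*x)/(4*sqrt(3*x**2 + 5))
d/dx[G] - f(x) = -x != 0.

Invalid: d/dx[G] - f = -x, which is not 0.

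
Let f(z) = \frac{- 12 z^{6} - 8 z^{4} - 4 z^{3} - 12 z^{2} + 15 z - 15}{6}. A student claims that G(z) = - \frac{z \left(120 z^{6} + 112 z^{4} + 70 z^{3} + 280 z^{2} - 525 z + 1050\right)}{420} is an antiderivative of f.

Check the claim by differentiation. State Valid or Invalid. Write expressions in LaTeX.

Valid. The derivative of G reproduces f.

d/dz[G] = - 2 z^{6} - \frac{4 z^{4}}{3} - \frac{2 z^{3}}{3} - 2 z^{2} + \frac{5 z}{2} - \frac{5}{2}
This equals f(z) exactly, so the claim holds.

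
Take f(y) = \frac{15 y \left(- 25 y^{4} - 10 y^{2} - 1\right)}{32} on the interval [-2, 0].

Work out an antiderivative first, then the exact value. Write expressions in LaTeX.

The substitution u = - \frac{5 y^{2}}{4} - \frac{1}{4} works: f is exactly (dF/du)*(du/dy) for that inner function.
F(y) = - \frac{125 y^{6}}{64} - \frac{75 y^{4}}{64} - \frac{15 y^{2}}{64} is an antiderivative of f.
Check: d/dy[- \frac{125 y^{6}}{64} - \frac{75 y^{4}}{64} - \frac{15 y^{2}}{64}] = - \frac{375 y^{5}}{32} - \frac{75 y^{3}}{16} - \frac{15 y}{32}, which equals f(y).
F(0) = 0; F(-2) = - \frac{2315}{16}.
Integral = F(0) - F(-2) = \frac{2315}{16}.

Antiderivative: F(y) = - \frac{125 y^{6}}{64} - \frac{75 y^{4}}{64} - \frac{15 y^{2}}{64}; value = \frac{2315}{16}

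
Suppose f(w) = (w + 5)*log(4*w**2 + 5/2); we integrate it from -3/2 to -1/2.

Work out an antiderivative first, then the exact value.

A candidate is checked by its d/dw: the result must match f(w).
F(w) = w**2*log(4*w**2 + 5/2)/2 - w**2/2 + 5*w*log(4*w**2 + 5/2) - 10*w + 5*log(w**2 + 5/8)/16 + 5*sqrt(10)*atan(2*sqrt(10)*w/5)/2 is an antiderivative of f.
Check: d/dw[w**2*log(4*w**2 + 5/2)/2 - w**2/2 + 5*w*log(4*w**2 + 5/2) - 10*w + 5*log(w**2 + 5/8)/16 + 5*sqrt(10)*atan(2*sqrt(10)*w/5)/2] = w*log(4*w**2 + 5/2) + 5*log(4*w**2 + 5/2), which equals f(w).
F(-1/2) = -5*sqrt(10)*atan(sqrt(10)/5)/2 - 19*log(7/2)/8 + 5*log(7/8)/16 + 39/8; F(-3/2) = -51*log(23/2)/8 - 5*sqrt(10)*atan(3*sqrt(10)/5)/2 + 5*log(23/8)/16 + 111/8.
Integral = F(-1/2) - F(-3/2) = -9 - 5*sqrt(10)*atan(sqrt(10)/5)/2 - 19*log(7/2)/8 - 5*log(23/8)/16 + 5*log(7/8)/16 + 5*sqrt(10)*atan(3*sqrt(10)/5)/2 + 51*log(23/2)/8.

Antiderivative: F(w) = w**2*log(4*w**2 + 5/2)/2 - w**2/2 + 5*w*log(4*w**2 + 5/2) - 10*w + 5*log(w**2 + 5/8)/16 + 5*sqrt(10)*atan(2*sqrt(10)*w/5)/2; value = -9 - 5*sqrt(10)*atan(sqrt(10)/5)/2 - 19*log(7/2)/8 - 5*log(23/8)/16 + 5*log(7/8)/16 + 5*sqrt(10)*atan(3*sqrt(10)/5)/2 + 51*log(23/2)/8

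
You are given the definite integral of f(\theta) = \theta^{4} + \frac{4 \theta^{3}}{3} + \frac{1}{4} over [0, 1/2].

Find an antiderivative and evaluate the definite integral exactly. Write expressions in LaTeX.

Integrate term by term and add the pieces.
F(\theta) = \frac{\theta^{5}}{5} + \frac{\theta^{4}}{3} + \frac{\theta}{4} is an antiderivative of f.
Check: d/d\theta[\frac{\theta^{5}}{5} + \frac{\theta^{4}}{3} + \frac{\theta}{4}] = \theta^{4} + \frac{4 \theta^{3}}{3} + \frac{1}{4} = f(\theta).
F(1/2) = \frac{73}{480}; F(0) = 0.
Integral = F(1/2) - F(0) = \frac{73}{480}.

Antiderivative: F(\theta) = \frac{\theta^{5}}{5} + \frac{\theta^{4}}{3} + \frac{\theta}{4}; value = \frac{73}{480}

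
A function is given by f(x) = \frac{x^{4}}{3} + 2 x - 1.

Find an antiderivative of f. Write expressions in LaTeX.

An antiderivative is F(x) = \frac{x \left(x^{4} + 15 x - 15\right)}{15}.

Integrate term by term and add the pieces.
Check: d/dx[\frac{x \left(x^{4} + 15 x - 15\right)}{15}] = \frac{x^{4}}{3} + 2 x - 1 = f(x).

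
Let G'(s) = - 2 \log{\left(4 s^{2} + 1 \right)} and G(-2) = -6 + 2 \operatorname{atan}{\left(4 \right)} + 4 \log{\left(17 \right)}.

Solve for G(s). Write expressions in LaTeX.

G(s) = - 2 \left(s \log{\left(4 s^{2} + 1 \right)} - 2 s + \operatorname{atan}{\left(2 s \right)} - 1\right)

A candidate passes only if d/ds[G] lands on the given G'(s) exactly.
A general antiderivative is - 2 s \log{\left(4 s^{2} + 1 \right)} + 4 s - 2 \operatorname{atan}{\left(2 s \right)} + C.
The condition gives C = -6 + 2 \operatorname{atan}{\left(4 \right)} + 4 \log{\left(17 \right)} - (-8 + 2 \operatorname{atan}{\left(4 \right)} + 4 \log{\left(17 \right)}) = 2.
So G(s) = - 2 \left(s \log{\left(4 s^{2} + 1 \right)} - 2 s + \operatorname{atan}{\left(2 s \right)} - 1\right).
Check: d/ds[- 2 \left(s \log{\left(4 s^{2} + 1 \right)} - 2 s + \operatorname{atan}{\left(2 s \right)} - 1\right)] = - 2 \log{\left(4 s^{2} + 1 \right)} = G'(s).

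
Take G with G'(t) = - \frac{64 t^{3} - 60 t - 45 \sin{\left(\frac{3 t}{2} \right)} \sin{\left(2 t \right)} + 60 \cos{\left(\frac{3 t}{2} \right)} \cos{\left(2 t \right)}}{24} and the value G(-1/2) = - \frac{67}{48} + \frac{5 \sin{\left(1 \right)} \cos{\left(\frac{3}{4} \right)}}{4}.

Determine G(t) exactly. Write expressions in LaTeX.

G(t) = - \frac{2 t^{4}}{3} + \frac{5 t^{2}}{4} - \frac{5 \sin{\left(2 t \right)} \cos{\left(\frac{3 t}{2} \right)}}{4} - \frac{5}{3}

Since d/dt undoes antidifferentiation here, G(t) must give back the stated G'(t).
A general antiderivative is - \frac{2 t^{4}}{3} + \frac{5 t^{2}}{4} - \frac{5 \sin{\left(2 t \right)} \cos{\left(\frac{3 t}{2} \right)}}{4} - \frac{5}{3} + C.
The condition gives C = - \frac{67}{48} + \frac{5 \sin{\left(1 \right)} \cos{\left(\frac{3}{4} \right)}}{4} - (- \frac{67}{48} + \frac{5 \sin{\left(1 \right)} \cos{\left(\frac{3}{4} \right)}}{4}) = 0.
So G(t) = - \frac{2 t^{4}}{3} + \frac{5 t^{2}}{4} - \frac{5 \sin{\left(2 t \right)} \cos{\left(\frac{3 t}{2} \right)}}{4} - \frac{5}{3}.
Check: d/dt[- \frac{2 t^{4}}{3} + \frac{5 t^{2}}{4} - \frac{5 \sin{\left(2 t \right)} \cos{\left(\frac{3 t}{2} \right)}}{4} - \frac{5}{3}] = - \frac{8 t^{3}}{3} + \frac{5 t}{2} + \frac{15 \sin{\left(\frac{3 t}{2} \right)} \sin{\left(2 t \right)}}{8} - \frac{5 \cos{\left(\frac{3 t}{2} \right)} \cos{\left(2 t \right)}}{2}, which equals G'(t).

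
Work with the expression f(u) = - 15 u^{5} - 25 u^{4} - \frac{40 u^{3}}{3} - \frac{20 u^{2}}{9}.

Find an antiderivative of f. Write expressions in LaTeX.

An antiderivative is F(u) = \frac{5 u^{3} \left(- 3 u - 2\right)^{3}}{54}.

The substitution w = - u^{2} - \frac{2 u}{3} works: f is exactly (dF/dw)*(dw/du) for that inner function.
Check: d/du[\frac{5 u^{3} \left(- 3 u - 2\right)^{3}}{54}] = - 15 u^{5} - 25 u^{4} - \frac{40 u^{3}}{3} - \frac{20 u^{2}}{9} = f(u).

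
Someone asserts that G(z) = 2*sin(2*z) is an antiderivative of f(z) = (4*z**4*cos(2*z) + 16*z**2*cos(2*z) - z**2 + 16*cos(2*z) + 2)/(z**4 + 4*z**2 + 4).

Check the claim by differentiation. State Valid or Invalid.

Invalid: d/dz[G] - f = (z**2 - 2)/(z**4 + 4*z**2 + 4), which is not 0.

d/dz[G] = 4*cos(2*z)
d/dz[G] - f(z) = (z**2 - 2)/(z**4 + 4*z**2 + 4) != 0.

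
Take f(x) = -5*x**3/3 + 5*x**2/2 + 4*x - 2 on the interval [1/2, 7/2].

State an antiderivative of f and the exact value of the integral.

Antiderivative: F(x) = -5*x**4/12 + 5*x**3/6 + 2*x**2 - 2*x; value = -71/8

The integrand splits into summands that can be handled one at a time.
F(x) = -5*x**4/12 + 5*x**3/6 + 2*x**2 - 2*x is an antiderivative of f.
Check: d/dx[-5*x**4/12 + 5*x**3/6 + 2*x**2 - 2*x] = -5*x**3/3 + 5*x**2/2 + 4*x - 2 = f(x).
F(7/2) = -595/64; F(1/2) = -27/64.
Integral = F(7/2) - F(1/2) = -71/8.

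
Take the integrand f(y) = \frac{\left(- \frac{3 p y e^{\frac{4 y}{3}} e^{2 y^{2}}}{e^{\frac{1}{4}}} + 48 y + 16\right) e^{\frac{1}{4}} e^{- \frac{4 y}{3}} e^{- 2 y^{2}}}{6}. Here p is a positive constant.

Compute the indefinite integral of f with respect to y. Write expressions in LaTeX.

F(y) = - \frac{p y^{2}}{4} - 2 e^{\frac{1}{4}} e^{- \frac{4 y}{3}} e^{- 2 y^{2}} + C

Differentiate the proposed F(y) back; it has to land on f(y) exactly.
Check: d/dy[- \frac{p y^{2}}{4} - 2 e^{\frac{1}{4}} e^{- \frac{4 y}{3}} e^{- 2 y^{2}}] = \frac{\left(- 3 p y e^{\frac{4 y}{3}} e^{2 y^{2}} + 48 y e^{\frac{1}{4}} + 16 e^{\frac{1}{4}}\right) e^{- \frac{4 y}{3}} e^{- 2 y^{2}}}{6}, which equals f(y).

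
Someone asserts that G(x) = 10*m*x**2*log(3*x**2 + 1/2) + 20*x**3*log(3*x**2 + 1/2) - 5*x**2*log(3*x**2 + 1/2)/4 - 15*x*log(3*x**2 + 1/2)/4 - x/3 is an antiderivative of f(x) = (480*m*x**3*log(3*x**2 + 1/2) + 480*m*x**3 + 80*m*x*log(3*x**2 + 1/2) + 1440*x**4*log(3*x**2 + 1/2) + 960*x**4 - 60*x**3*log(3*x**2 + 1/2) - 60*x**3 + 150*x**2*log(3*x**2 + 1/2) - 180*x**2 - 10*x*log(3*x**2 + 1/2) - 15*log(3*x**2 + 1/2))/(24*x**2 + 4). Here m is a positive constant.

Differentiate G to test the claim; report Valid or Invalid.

Invalid: d/dx[G] - f = -1/3, which is not 0.

d/dx[G] = (1440*m*x**3*log(3*x**2 + 1/2) + 1440*m*x**3 + 240*m*x*log(3*x**2 + 1/2) + 4320*x**4*log(3*x**2 + 1/2) + 2880*x**4 - 180*x**3*log(3*x**2 + 1/2) - 180*x**3 + 450*x**2*log(3*x**2 + 1/2) - 564*x**2 - 30*x*log(3*x**2 + 1/2) - 45*log(3*x**2 + 1/2) - 4)/(72*x**2 + 12)
d/dx[G] - f(x) = -1/3 != 0.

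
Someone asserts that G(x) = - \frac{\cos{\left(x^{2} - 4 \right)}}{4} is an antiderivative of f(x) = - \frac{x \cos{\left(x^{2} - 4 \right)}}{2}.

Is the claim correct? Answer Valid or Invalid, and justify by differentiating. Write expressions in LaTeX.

d/dx[G] = \frac{x \sin{\left(x^{2} - 4 \right)}}{2}
d/dx[G] - f(x) = \frac{x \sin{\left(x^{2} - 4 \right)}}{2} + \frac{x \cos{\left(x^{2} - 4 \right)}}{2} != 0.

Invalid: d/dx[G] - f = \frac{x \sin{\left(x^{2} - 4 \right)}}{2} + \frac{x \cos{\left(x^{2} - 4 \right)}}{2}, which is not 0.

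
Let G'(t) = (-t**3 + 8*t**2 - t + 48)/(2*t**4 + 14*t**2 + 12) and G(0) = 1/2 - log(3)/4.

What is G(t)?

A first test for any G(t): its t-derivative must equal the given G'(t).
A general antiderivative is -log(t**2/2 + 3)/4 + 4*atan(t) + C.
The condition gives C = 1/2 - log(3)/4 - (-log(3)/4) = 1/2.
So G(t) = -log(t**2/2 + 3)/4 + 4*atan(t) + 1/2.
Check: d/dt[-log(t**2/2 + 3)/4 + 4*atan(t) + 1/2] = (-t**3 + 8*t**2 - t + 48)/(2*t**4 + 14*t**2 + 12) = G'(t).

G(t) = -log(t**2/2 + 3)/4 + 4*atan(t) + 1/2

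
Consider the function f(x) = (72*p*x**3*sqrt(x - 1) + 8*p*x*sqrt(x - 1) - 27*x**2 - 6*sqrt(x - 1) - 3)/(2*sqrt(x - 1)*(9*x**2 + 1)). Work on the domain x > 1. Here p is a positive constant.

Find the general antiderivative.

F(x) = 2*p*x**2 - 3*sqrt(4*x - 4)/2 - atan(3*x) + C

Any candidate F(x) must reproduce f(x) exactly when differentiated.
Check: d/dx[2*p*x**2 - 3*sqrt(4*x - 4)/2 - atan(3*x)] = (72*p*x**3*sqrt(x - 1) + 8*p*x*sqrt(x - 1) - 27*x**2 - 6*sqrt(x - 1) - 3)/(18*x**2*sqrt(x - 1) + 2*sqrt(x - 1)), which equals f(x).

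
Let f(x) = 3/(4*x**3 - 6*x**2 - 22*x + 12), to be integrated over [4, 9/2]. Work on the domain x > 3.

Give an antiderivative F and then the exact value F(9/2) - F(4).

Antiderivative: F(x) = -3*log(2*x - 1)/25 + 3*log(x**2 - x - 6)/50; value = -3*log(8)/25 - 3*log(6)/50 + 3*log(39/4)/50 + 3*log(7)/25

Factor the denominator (2*(x - 3)*(x + 2)*(2*x - 1)) and decompose: f = -6/(25*(2*x - 1)) + 3/(50*(x + 2)) + 3/(50*(x - 3)); each piece integrates to a log, atan, or power term.
F(x) = -3*log(2*x - 1)/25 + 3*log(x**2 - x - 6)/50 is an antiderivative of f.
Check: d/dx[-3*log(2*x - 1)/25 + 3*log(x**2 - x - 6)/50] = 3/(4*x**3 - 6*x**2 - 22*x + 12) = f(x).
F(9/2) = -3*log(8)/25 + 3*log(39/4)/50; F(4) = -3*log(7)/25 + 3*log(6)/50.
Integral = F(9/2) - F(4) = -3*log(8)/25 - 3*log(6)/50 + 3*log(39/4)/50 + 3*log(7)/25.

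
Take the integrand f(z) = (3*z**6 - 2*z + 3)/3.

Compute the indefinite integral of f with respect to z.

F(z) = z**7/7 - z**2/3 + z + C

A candidate is checked by its d/dz: the result must match f(z).
Check: d/dz[z**7/7 - z**2/3 + z] = z**6 - 2*z/3 + 1, which equals f(z).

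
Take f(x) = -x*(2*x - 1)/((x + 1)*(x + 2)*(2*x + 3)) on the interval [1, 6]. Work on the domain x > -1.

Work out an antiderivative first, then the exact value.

Antiderivative: F(x) = -3*log(x + 1) + 12*log(x + 3/2) - 10*log(x + 2); value = -10*log(8) - 12*log(5/2) - 3*log(7) + 3*log(2) + 10*log(3) + 12*log(15/2)

Factor the denominator ((x + 1)*(x + 2)*(2*x + 3)) and decompose: f = 24/(2*x + 3) - 10/(x + 2) - 3/(x + 1); each piece integrates to a log, atan, or power term.
F(x) = -3*log(x + 1) + 12*log(x + 3/2) - 10*log(x + 2) is an antiderivative of f.
Check: d/dx[-3*log(x + 1) + 12*log(x + 3/2) - 10*log(x + 2)] = (-2*x**2 + x)/(2*x**3 + 9*x**2 + 13*x + 6), which equals f(x).
F(6) = -10*log(8) - 3*log(7) + 12*log(15/2); F(1) = -10*log(3) - 3*log(2) + 12*log(5/2).
Integral = F(6) - F(1) = -10*log(8) - 12*log(5/2) - 3*log(7) + 3*log(2) + 10*log(3) + 12*log(15/2).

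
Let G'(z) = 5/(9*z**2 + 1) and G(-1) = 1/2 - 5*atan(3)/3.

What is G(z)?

G(z) = 5*atan(3*z)/3 + 1/2

Differentiate the proposed G(z) back; it has to land on the given G'(z).
A general antiderivative is 5*atan(3*z)/3 + C.
The condition gives C = 1/2 - 5*atan(3)/3 - (-5*atan(3)/3) = 1/2.
So G(z) = 5*atan(3*z)/3 + 1/2.
Check: d/dz[5*atan(3*z)/3 + 1/2] = 5/(9*z**2 + 1) = G'(z).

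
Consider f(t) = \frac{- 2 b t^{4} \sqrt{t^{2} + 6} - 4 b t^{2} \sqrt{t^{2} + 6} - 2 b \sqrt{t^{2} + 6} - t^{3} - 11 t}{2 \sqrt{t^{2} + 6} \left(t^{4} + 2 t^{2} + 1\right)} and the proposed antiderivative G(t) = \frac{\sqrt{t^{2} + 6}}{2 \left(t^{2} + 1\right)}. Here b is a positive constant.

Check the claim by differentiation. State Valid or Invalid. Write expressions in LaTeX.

d/dt[G] = \frac{- t^{3} - 11 t}{2 t^{4} \sqrt{t^{2} + 6} + 4 t^{2} \sqrt{t^{2} + 6} + 2 \sqrt{t^{2} + 6}}
d/dt[G] - f(t) = b != 0.

Invalid: d/dt[G] - f = b, which is not 0.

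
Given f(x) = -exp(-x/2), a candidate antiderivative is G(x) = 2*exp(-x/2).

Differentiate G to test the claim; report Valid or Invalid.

Valid. The derivative of G reproduces f.

d/dx[G] = -exp(-x/2)
This equals f(x) exactly, so the claim holds.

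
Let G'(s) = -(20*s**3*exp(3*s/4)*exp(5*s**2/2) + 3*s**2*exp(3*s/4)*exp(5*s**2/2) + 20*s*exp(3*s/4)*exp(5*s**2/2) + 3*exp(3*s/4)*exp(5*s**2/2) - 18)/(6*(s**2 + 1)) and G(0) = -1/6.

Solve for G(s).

A first test for any G(s): its s-derivative must equal the given G'(s).
A general antiderivative is -2*exp(5*s**2/2 + 3*s/4)/3 + 3*atan(s) + C.
The condition gives C = -1/6 - (-2/3) = 1/2.
So G(s) = -2*exp(3*s/4)*exp(5*s**2/2)/3 + 3*atan(s) + 1/2.
Check: d/ds[-2*exp(3*s/4)*exp(5*s**2/2)/3 + 3*atan(s) + 1/2] = (-20*s**3*exp(3*s/4)*exp(5*s**2/2) - 3*s**2*exp(3*s/4)*exp(5*s**2/2) - 20*s*exp(3*s/4)*exp(5*s**2/2) - 3*exp(3*s/4)*exp(5*s**2/2) + 18)/(6*s**2 + 6), which equals G'(s).

G(s) = -2*exp(3*s/4)*exp(5*s**2/2)/3 + 3*atan(s) + 1/2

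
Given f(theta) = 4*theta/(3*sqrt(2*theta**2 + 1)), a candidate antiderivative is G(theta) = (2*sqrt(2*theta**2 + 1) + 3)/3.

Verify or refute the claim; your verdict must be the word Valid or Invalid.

d/dtheta[G] = 4*theta/(3*sqrt(2*theta**2 + 1))
This equals f(theta) exactly, so the claim holds.

Valid - differentiating G returns exactly f.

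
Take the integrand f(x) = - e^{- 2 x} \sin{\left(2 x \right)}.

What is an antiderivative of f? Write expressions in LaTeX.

An antiderivative is F(x) = \frac{e^{- 2 x} \sin{\left(2 x \right)}}{4} + \frac{e^{- 2 x} \cos{\left(2 x \right)}}{4}.

Whatever form F(x) takes, F'(x) = f(x) is non-negotiable.
Check: d/dx[\frac{e^{- 2 x} \sin{\left(2 x \right)}}{4} + \frac{e^{- 2 x} \cos{\left(2 x \right)}}{4}] = - e^{- 2 x} \sin{\left(2 x \right)} = f(x).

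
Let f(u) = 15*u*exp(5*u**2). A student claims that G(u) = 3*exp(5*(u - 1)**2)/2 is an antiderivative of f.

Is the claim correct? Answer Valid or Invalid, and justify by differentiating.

d/du[G] = 15*u*exp(5)*exp(-10*u)*exp(5*u**2) - 15*exp(5)*exp(-10*u)*exp(5*u**2)
d/du[G] - f(u) = -15*u*exp(5*u**2) + 15*u*exp(5)*exp(-10*u)*exp(5*u**2) - 15*exp(5)*exp(-10*u)*exp(5*u**2) != 0.

Invalid: d/du[G] - f = -15*u*exp(5*u**2) + 15*u*exp(5)*exp(-10*u)*exp(5*u**2) - 15*exp(5)*exp(-10*u)*exp(5*u**2), which is not 0.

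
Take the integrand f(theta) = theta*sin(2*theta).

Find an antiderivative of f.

An antiderivative F(theta) passes only if d/dtheta[F] lands on f(theta) exactly.
Check: d/dtheta[-theta*cos(2*theta)/2 + sin(2*theta)/4] = theta*sin(2*theta) = f(theta).

An antiderivative is F(theta) = -theta*cos(2*theta)/2 + sin(2*theta)/4.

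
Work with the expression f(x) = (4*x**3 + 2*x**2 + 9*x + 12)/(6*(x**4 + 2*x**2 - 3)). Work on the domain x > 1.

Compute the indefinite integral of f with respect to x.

The denominator factors as 6*(x - 1)*(x + 1)*(x**2 + 3); partial fractions split f into directly integrable pieces: (x - 2)/(8*(x**2 + 3)) - 1/(48*(x + 1)) + 9/(16*(x - 1)).
Check: d/dx[(27*log(x - 1) - log(x + 1) + 3*log(x**2 + 3) - 4*sqrt(3)*atan(sqrt(3)*x/3))/48] = (4*x**3 + 2*x**2 + 9*x + 12)/(6*x**4 + 12*x**2 - 18), which equals f(x).

F(x) = (27*log(x - 1) - log(x + 1) + 3*log(x**2 + 3) - 4*sqrt(3)*atan(sqrt(3)*x/3))/48 + C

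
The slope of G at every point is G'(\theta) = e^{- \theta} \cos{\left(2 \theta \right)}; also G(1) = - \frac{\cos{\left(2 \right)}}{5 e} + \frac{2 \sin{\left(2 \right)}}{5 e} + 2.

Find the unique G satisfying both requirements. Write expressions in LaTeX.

G(\theta) = 2 + \frac{2 e^{- \theta} \sin{\left(2 \theta \right)}}{5} - \frac{e^{- \theta} \cos{\left(2 \theta \right)}}{5}

A candidate passes only if d/d\theta[G] lands on the given G'(\theta) exactly.
A general antiderivative is \frac{2 e^{- \theta} \sin{\left(2 \theta \right)}}{5} - \frac{e^{- \theta} \cos{\left(2 \theta \right)}}{5} + C.
The condition gives C = - \frac{\cos{\left(2 \right)}}{5 e} + \frac{2 \sin{\left(2 \right)}}{5 e} + 2 - (- \frac{\cos{\left(2 \right)}}{5 e} + \frac{2 \sin{\left(2 \right)}}{5 e}) = 2.
So G(\theta) = 2 + \frac{2 e^{- \theta} \sin{\left(2 \theta \right)}}{5} - \frac{e^{- \theta} \cos{\left(2 \theta \right)}}{5}.
Check: d/d\theta[2 + \frac{2 e^{- \theta} \sin{\left(2 \theta \right)}}{5} - \frac{e^{- \theta} \cos{\left(2 \theta \right)}}{5}] = e^{- \theta} \cos{\left(2 \theta \right)} = G'(\theta).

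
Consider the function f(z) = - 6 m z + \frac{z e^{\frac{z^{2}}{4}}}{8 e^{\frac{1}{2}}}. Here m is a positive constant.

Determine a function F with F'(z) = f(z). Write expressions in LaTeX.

An antiderivative is F(z) = - \frac{12 m z^{2} - \frac{e^{\frac{z^{2}}{4}}}{e^{\frac{1}{2}}}}{4}.

The integrand splits into summands that can be handled one at a time.
Check: d/dz[- \frac{12 m z^{2} - \frac{e^{\frac{z^{2}}{4}}}{e^{\frac{1}{2}}}}{4}] = \frac{- 48 m z e^{\frac{1}{2}} + z e^{\frac{z^{2}}{4}}}{8 e^{\frac{1}{2}}}, which equals f(z).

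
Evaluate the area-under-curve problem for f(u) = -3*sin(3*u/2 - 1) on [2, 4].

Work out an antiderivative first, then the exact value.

Antiderivative: F(u) = 2*cos(3*u/2 - 1); value = 2*cos(5) - 2*cos(2)

A first test for any F(u): its u-derivative must equal f(u) identically.
F(u) = 2*cos(3*u/2 - 1) is an antiderivative of f.
Check: d/du[2*cos(3*u/2 - 1)] = -3*sin(3*u/2 - 1) = f(u).
F(4) = 2*cos(5); F(2) = 2*cos(2).
Integral = F(4) - F(2) = 2*cos(5) - 2*cos(2).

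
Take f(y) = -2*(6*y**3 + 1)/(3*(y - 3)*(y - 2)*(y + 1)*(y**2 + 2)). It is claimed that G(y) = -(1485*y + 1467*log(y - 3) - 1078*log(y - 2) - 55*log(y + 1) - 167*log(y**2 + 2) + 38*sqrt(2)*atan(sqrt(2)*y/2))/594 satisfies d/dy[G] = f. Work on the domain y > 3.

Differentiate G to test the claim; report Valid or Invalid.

Invalid: d/dy[G] - f = -5/2, which is not 0.

d/dy[G] = (-15*y**5 + 60*y**4 - 69*y**3 + 30*y**2 - 30*y - 184)/(6*y**5 - 24*y**4 + 18*y**3 - 12*y**2 + 12*y + 72)
d/dy[G] - f(y) = -5/2 != 0.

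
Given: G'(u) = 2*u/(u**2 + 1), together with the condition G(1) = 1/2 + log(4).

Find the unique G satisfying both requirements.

The substitution w = 2*u**2 + 2 works: G'(u) is exactly (dG/dw)*(dw/du) for that inner function.
A general antiderivative is log(2*u**2 + 2) + C.
The condition gives C = 1/2 + log(4) - (log(4)) = 1/2.
So G(u) = (2*log(2*u**2 + 2) + 1)/2.
Check: d/du[(2*log(2*u**2 + 2) + 1)/2] = 2*u/(u**2 + 1) = G'(u).

G(u) = (2*log(2*u**2 + 2) + 1)/2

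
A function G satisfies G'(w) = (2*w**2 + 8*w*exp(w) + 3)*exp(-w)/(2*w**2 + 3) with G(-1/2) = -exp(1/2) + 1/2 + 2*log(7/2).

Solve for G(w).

G(w) = 2*log(2*w**2 + 3) + 1/2 - exp(-w)

Since d/dw undoes antidifferentiation here, G(w) must give back the stated G'(w).
A general antiderivative is 2*log(2*w**2 + 3) - exp(-w) + C.
The condition gives C = -exp(1/2) + 1/2 + 2*log(7/2) - (-exp(1/2) + 2*log(7/2)) = 1/2.
So G(w) = 2*log(2*w**2 + 3) + 1/2 - exp(-w).
Check: d/dw[2*log(2*w**2 + 3) + 1/2 - exp(-w)] = (2*w**2 + 8*w*exp(w) + 3)/(2*w**2*exp(w) + 3*exp(w)), which equals G'(w).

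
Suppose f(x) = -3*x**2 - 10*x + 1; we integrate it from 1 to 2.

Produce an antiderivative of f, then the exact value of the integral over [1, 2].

Integrate term by term and add the pieces.
F(x) = -x**3 - 5*x**2 + x is an antiderivative of f.
Check: d/dx[-x**3 - 5*x**2 + x] = -3*x**2 - 10*x + 1 = f(x).
F(2) = -26; F(1) = -5.
Integral = F(2) - F(1) = -21.

Antiderivative: F(x) = -x**3 - 5*x**2 + x; value = -21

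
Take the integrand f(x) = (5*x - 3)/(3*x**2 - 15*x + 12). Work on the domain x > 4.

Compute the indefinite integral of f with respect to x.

F(x) = (17*log(x - 4) - 2*log(x - 1))/9 + C

Factor the denominator (3*(x - 4)*(x - 1)) and decompose: f = -2/(9*(x - 1)) + 17/(9*(x - 4)); each piece integrates to a log, atan, or power term.
Check: d/dx[(17*log(x - 4) - 2*log(x - 1))/9] = (5*x - 3)/(3*x**2 - 15*x + 12) = f(x).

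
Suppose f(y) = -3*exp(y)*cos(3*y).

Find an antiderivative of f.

A first test for any F(y): its y-derivative must equal f(y) identically.
Check: d/dy[-9*exp(y)*sin(3*y)/10 - 3*exp(y)*cos(3*y)/10] = -3*exp(y)*cos(3*y) = f(y).

An antiderivative is F(y) = -9*exp(y)*sin(3*y)/10 - 3*exp(y)*cos(3*y)/10.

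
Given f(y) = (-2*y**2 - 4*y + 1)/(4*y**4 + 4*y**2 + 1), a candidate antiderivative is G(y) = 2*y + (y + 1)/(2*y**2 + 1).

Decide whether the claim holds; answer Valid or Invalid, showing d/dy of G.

Invalid: d/dy[G] - f = 2, which is not 0.

d/dy[G] = (8*y**4 + 6*y**2 - 4*y + 3)/(4*y**4 + 4*y**2 + 1)
d/dy[G] - f(y) = 2 != 0.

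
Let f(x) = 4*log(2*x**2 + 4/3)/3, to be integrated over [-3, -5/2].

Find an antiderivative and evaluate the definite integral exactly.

Antiderivative: F(x) = 4*x*log(2*x**2 + 4/3)/3 - 8*x/3 + 8*sqrt(6)*atan(sqrt(6)*x/2)/9; value = -10*log(83/6)/3 - 8*sqrt(6)*atan(5*sqrt(6)/4)/9 - 4/3 + 8*sqrt(6)*atan(3*sqrt(6)/2)/9 + 4*log(58/3)

For F(x) to be correct the identity F'(x) - f(x) = 0 must hold.
F(x) = 4*x*log(2*x**2 + 4/3)/3 - 8*x/3 + 8*sqrt(6)*atan(sqrt(6)*x/2)/9 is an antiderivative of f.
Check: d/dx[4*x*log(2*x**2 + 4/3)/3 - 8*x/3 + 8*sqrt(6)*atan(sqrt(6)*x/2)/9] = 4*log(x**2 + 2/3)/3 + 4*log(2)/3, which equals f(x).
F(-5/2) = -10*log(83/6)/3 - 8*sqrt(6)*atan(5*sqrt(6)/4)/9 + 20/3; F(-3) = -4*log(58/3) - 8*sqrt(6)*atan(3*sqrt(6)/2)/9 + 8.
Integral = F(-5/2) - F(-3) = -10*log(83/6)/3 - 8*sqrt(6)*atan(5*sqrt(6)/4)/9 - 4/3 + 8*sqrt(6)*atan(3*sqrt(6)/2)/9 + 4*log(58/3).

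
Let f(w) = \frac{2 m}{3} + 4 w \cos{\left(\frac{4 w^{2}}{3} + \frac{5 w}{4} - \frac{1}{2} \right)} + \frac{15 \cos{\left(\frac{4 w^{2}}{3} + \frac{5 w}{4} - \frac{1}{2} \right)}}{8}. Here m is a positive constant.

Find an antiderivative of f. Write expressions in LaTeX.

An antiderivative is F(w) = \frac{2 m w}{3} + \frac{3 \sin{\left(\frac{4 w^{2}}{3} + \frac{5 w}{4} - \frac{1}{2} \right)}}{2}.

The integrand splits into summands that can be handled one at a time.
Check: d/dw[\frac{2 m w}{3} + \frac{3 \sin{\left(\frac{4 w^{2}}{3} + \frac{5 w}{4} - \frac{1}{2} \right)}}{2}] = \frac{2 m}{3} + 4 w \cos{\left(\frac{4 w^{2}}{3} + \frac{5 w}{4} - \frac{1}{2} \right)} + \frac{15 \cos{\left(\frac{4 w^{2}}{3} + \frac{5 w}{4} - \frac{1}{2} \right)}}{8} = f(w).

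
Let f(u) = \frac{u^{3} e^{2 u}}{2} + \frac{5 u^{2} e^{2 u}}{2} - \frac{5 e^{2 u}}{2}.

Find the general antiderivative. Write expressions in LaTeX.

F(u) = \frac{\left(4 u^{3} + 14 u^{2} - 14 u - 13\right) e^{2 u}}{16} + C

Recognize the product-rule pattern: f = v'r + vr' with v = \frac{u^{3}}{4} + \frac{7 u^{2}}{8} - \frac{7 u}{8} - \frac{13}{16}, r = e^{2 u}, so integration by parts undoes it.
Check: d/du[\frac{\left(4 u^{3} + 14 u^{2} - 14 u - 13\right) e^{2 u}}{16}] = \frac{u^{3} e^{2 u}}{2} + \frac{5 u^{2} e^{2 u}}{2} - \frac{5 e^{2 u}}{2} = f(u).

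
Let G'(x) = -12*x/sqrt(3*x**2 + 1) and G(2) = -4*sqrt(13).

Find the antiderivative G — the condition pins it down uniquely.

G(x) = -4*sqrt(3*x**2 + 1)

The substitution u = 3*x**2 + 1 works: G'(x) is exactly (dG/du)*(du/dx) for that inner function.
A general antiderivative is -4*sqrt(3*x**2 + 1) + C.
The condition gives C = -4*sqrt(13) - (-4*sqrt(13)) = 0.
So G(x) = -4*sqrt(3*x**2 + 1).
Check: d/dx[-4*sqrt(3*x**2 + 1)] = -12*x/sqrt(3*x**2 + 1) = G'(x).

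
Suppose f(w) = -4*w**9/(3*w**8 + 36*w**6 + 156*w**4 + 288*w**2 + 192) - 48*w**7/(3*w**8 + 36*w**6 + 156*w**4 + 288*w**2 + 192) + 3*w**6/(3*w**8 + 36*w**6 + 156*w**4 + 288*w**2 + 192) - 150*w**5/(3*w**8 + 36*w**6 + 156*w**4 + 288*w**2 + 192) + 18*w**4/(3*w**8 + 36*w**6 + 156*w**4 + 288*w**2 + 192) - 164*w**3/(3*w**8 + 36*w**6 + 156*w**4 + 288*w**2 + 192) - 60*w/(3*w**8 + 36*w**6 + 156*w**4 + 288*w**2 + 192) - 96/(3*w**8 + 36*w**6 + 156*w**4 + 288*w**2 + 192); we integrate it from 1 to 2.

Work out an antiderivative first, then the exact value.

The integrand splits into summands that can be handled one at a time.
F(w) = -(2*w**6 + 4*w**4 + 3*w**3 - 3*w**2 + 12*w - 9)/(3*(w**2 + 2)*(w**2 + 4)) is an antiderivative of f.
Check: d/dw[-(2*w**6 + 4*w**4 + 3*w**3 - 3*w**2 + 12*w - 9)/(3*(w**2 + 2)*(w**2 + 4))] = (-4*w**9 - 48*w**7 + 3*w**6 - 150*w**5 + 18*w**4 - 164*w**3 - 60*w - 96)/(3*w**8 + 36*w**6 + 156*w**4 + 288*w**2 + 192), which equals f(w).
F(2) = -73/48; F(1) = -1/5.
Integral = F(2) - F(1) = -317/240.

Antiderivative: F(w) = -(2*w**6 + 4*w**4 + 3*w**3 - 3*w**2 + 12*w - 9)/(3*(w**2 + 2)*(w**2 + 4)); value = -317/240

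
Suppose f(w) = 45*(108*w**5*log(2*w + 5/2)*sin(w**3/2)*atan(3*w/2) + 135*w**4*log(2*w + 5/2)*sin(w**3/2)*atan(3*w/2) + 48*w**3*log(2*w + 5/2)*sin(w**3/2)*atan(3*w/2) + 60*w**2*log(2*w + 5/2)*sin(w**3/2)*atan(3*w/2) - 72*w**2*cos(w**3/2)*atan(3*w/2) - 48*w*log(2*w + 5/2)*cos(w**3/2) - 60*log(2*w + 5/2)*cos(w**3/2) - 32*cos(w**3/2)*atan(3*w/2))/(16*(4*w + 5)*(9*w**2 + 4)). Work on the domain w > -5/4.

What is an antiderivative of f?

An antiderivative is F(w) = -45*log(2*w + 5/2)*cos(w**3/2)*atan(3*w/2)/8.

Differentiate the proposed F(w) back; it has to land on f(w) exactly.
Check: d/dw[-45*log(2*w + 5/2)*cos(w**3/2)*atan(3*w/2)/8] = (4860*w**5*log(2*w + 5/2)*sin(w**3/2)*atan(3*w/2) + 6075*w**4*log(2*w + 5/2)*sin(w**3/2)*atan(3*w/2) + 2160*w**3*log(2*w + 5/2)*sin(w**3/2)*atan(3*w/2) + 2700*w**2*log(2*w + 5/2)*sin(w**3/2)*atan(3*w/2) - 3240*w**2*cos(w**3/2)*atan(3*w/2) - 2160*w*log(2*w + 5/2)*cos(w**3/2) - 2700*log(2*w + 5/2)*cos(w**3/2) - 1440*cos(w**3/2)*atan(3*w/2))/(576*w**3 + 720*w**2 + 256*w + 320), which equals f(w).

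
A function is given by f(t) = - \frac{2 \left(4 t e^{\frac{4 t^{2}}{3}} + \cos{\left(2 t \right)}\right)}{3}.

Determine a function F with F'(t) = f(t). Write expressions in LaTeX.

An antiderivative is F(t) = - e^{\frac{4 t^{2}}{3}} - \frac{\sin{\left(2 t \right)}}{3}.

Since d/dt undoes antidifferentiation here, F'(t) = f(t) is required of F(t).
Check: d/dt[- e^{\frac{4 t^{2}}{3}} - \frac{\sin{\left(2 t \right)}}{3}] = - \frac{8 t e^{\frac{4 t^{2}}{3}}}{3} - \frac{2 \cos{\left(2 t \right)}}{3}, which equals f(t).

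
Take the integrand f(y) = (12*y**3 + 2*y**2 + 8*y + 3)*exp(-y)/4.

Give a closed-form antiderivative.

f has the shape u'v + uv' for u = -3*y**3 - 19*y**2/2 - 21*y - 87/4 and v = exp(-y) — it is the derivative of the product u*v.
Check: d/dy[-3*y**3*exp(-y) - 19*y**2*exp(-y)/2 - 21*y*exp(-y) - 87*exp(-y)/4] = (12*y**3 + 2*y**2 + 8*y + 3)*exp(-y)/4 = f(y).

An antiderivative is F(y) = -3*y**3*exp(-y) - 19*y**2*exp(-y)/2 - 21*y*exp(-y) - 87*exp(-y)/4.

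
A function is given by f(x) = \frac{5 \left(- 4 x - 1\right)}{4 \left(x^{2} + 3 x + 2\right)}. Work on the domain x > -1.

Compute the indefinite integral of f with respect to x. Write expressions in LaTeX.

F(x) = \frac{5 \left(3 \log{\left(x + 1 \right)} - 7 \log{\left(x + 2 \right)}\right)}{4} + C

The denominator factors as 4 \left(x + 1\right) \left(x + 2\right); partial fractions split f into directly integrable pieces: - \frac{35}{4 \left(x + 2\right)} + \frac{15}{4 \left(x + 1\right)}.
Check: d/dx[\frac{5 \left(3 \log{\left(x + 1 \right)} - 7 \log{\left(x + 2 \right)}\right)}{4}] = \frac{- 20 x - 5}{4 x^{2} + 12 x + 8}, which equals f(x).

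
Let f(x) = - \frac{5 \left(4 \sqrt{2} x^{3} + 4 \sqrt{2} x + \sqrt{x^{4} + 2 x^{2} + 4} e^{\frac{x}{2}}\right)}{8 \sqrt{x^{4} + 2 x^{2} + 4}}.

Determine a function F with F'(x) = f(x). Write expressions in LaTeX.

An antiderivative is F(x) = \frac{\sqrt{2} \left(- 10 \sqrt{x^{4} + 2 x^{2} + 4} - 5 \sqrt{2} e^{\frac{x}{2}}\right)}{8}.

Recover f(x) by differentiating a candidate F(x); any mismatch rules it out.
Check: d/dx[\frac{\sqrt{2} \left(- 10 \sqrt{x^{4} + 2 x^{2} + 4} - 5 \sqrt{2} e^{\frac{x}{2}}\right)}{8}] = \frac{- 20 \sqrt{2} x^{3} - 20 \sqrt{2} x - 5 \sqrt{x^{4} + 2 x^{2} + 4} e^{\frac{x}{2}}}{8 \sqrt{x^{4} + 2 x^{2} + 4}}, which equals f(x).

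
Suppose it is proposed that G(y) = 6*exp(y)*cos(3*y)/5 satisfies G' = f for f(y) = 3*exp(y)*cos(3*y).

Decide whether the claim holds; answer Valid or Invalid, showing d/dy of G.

d/dy[G] = -18*exp(y)*sin(3*y)/5 + 6*exp(y)*cos(3*y)/5
d/dy[G] - f(y) = -18*exp(y)*sin(3*y)/5 - 9*exp(y)*cos(3*y)/5 != 0.

Invalid: d/dy[G] - f = -18*exp(y)*sin(3*y)/5 - 9*exp(y)*cos(3*y)/5, which is not 0.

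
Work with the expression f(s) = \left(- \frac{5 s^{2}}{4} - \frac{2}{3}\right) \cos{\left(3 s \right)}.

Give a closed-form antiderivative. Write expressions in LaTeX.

An antiderivative is F(s) = - \frac{5 s^{2} \sin{\left(3 s \right)}}{12} - \frac{5 s \cos{\left(3 s \right)}}{18} - \frac{7 \sin{\left(3 s \right)}}{54}.

Recover f(s) by differentiating a candidate F(s); any mismatch rules it out.
Check: d/ds[- \frac{5 s^{2} \sin{\left(3 s \right)}}{12} - \frac{5 s \cos{\left(3 s \right)}}{18} - \frac{7 \sin{\left(3 s \right)}}{54}] = - \frac{5 s^{2} \cos{\left(3 s \right)}}{4} - \frac{2 \cos{\left(3 s \right)}}{3}, which equals f(s).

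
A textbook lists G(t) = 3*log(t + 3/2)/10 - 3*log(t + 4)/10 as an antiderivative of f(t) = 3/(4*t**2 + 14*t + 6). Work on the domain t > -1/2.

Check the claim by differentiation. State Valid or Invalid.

d/dt[G] = 3/(4*t**2 + 22*t + 24)
d/dt[G] - f(t) = (-12*t - 27)/(8*t**4 + 72*t**3 + 214*t**2 + 234*t + 72) != 0.

Invalid: d/dt[G] - f = (-12*t - 27)/(8*t**4 + 72*t**3 + 214*t**2 + 234*t + 72), which is not 0.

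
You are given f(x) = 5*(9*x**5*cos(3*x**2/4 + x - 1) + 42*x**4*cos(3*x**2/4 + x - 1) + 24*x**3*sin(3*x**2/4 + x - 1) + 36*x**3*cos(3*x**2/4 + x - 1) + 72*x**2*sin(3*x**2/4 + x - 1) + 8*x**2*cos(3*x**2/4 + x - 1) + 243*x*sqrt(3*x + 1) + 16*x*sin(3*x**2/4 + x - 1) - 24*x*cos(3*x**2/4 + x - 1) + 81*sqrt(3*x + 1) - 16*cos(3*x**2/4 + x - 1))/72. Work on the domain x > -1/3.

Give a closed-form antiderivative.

Whatever form F(x) takes, F'(x) = f(x) is non-negotiable.
Check: d/dx[(27*(3*x + 1)**(5/2) - 5*(-3*x**4 - 12*x**3 - 4*x**2 + 8)*sin(3*x**2/4 + x - 1))/36] = 5*x**5*cos(3*x**2/4 + x - 1)/8 + 35*x**4*cos(3*x**2/4 + x - 1)/12 + 5*x**3*sin(3*x**2/4 + x - 1)/3 + 5*x**3*cos(3*x**2/4 + x - 1)/2 + 5*x**2*sin(3*x**2/4 + x - 1) + 5*x**2*cos(3*x**2/4 + x - 1)/9 + 135*x*sqrt(3*x + 1)/8 + 10*x*sin(3*x**2/4 + x - 1)/9 - 5*x*cos(3*x**2/4 + x - 1)/3 + 45*sqrt(3*x + 1)/8 - 10*cos(3*x**2/4 + x - 1)/9, which equals f(x).

An antiderivative is F(x) = (27*(3*x + 1)**(5/2) - 5*(-3*x**4 - 12*x**3 - 4*x**2 + 8)*sin(3*x**2/4 + x - 1))/36.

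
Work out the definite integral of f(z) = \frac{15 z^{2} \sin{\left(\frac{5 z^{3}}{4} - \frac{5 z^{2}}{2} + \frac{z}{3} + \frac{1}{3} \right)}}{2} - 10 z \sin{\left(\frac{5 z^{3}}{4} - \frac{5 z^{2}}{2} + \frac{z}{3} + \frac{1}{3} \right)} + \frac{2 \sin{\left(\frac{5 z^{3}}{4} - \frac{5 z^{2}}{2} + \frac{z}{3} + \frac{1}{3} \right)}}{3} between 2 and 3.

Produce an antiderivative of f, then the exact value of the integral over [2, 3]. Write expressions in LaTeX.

f matches the chain-rule pattern g'(h)*h' with inner function h(z) = \frac{5 z^{3}}{4} - \frac{5 z^{2}}{2} + \frac{z}{3} + \frac{1}{3}; substituting u = h(z) collapses the integral.
F(z) = - 2 \cos{\left(\frac{5 z^{3}}{4} - \frac{5 z^{2}}{2} + \frac{z}{3} + \frac{1}{3} \right)} is an antiderivative of f.
Check: d/dz[- 2 \cos{\left(\frac{5 z^{3}}{4} - \frac{5 z^{2}}{2} + \frac{z}{3} + \frac{1}{3} \right)}] = \frac{15 z^{2} \sin{\left(\frac{5 z^{3}}{4} - \frac{5 z^{2}}{2} + \frac{z}{3} + \frac{1}{3} \right)}}{2} - 10 z \sin{\left(\frac{5 z^{3}}{4} - \frac{5 z^{2}}{2} + \frac{z}{3} + \frac{1}{3} \right)} + \frac{2 \sin{\left(\frac{5 z^{3}}{4} - \frac{5 z^{2}}{2} + \frac{z}{3} + \frac{1}{3} \right)}}{3} = f(z).
F(3) = - 2 \cos{\left(\frac{151}{12} \right)}; F(2) = - 2 \cos{\left(1 \right)}.
Integral = F(3) - F(2) = - 2 \cos{\left(\frac{151}{12} \right)} + 2 \cos{\left(1 \right)}.

Antiderivative: F(z) = - 2 \cos{\left(\frac{5 z^{3}}{4} - \frac{5 z^{2}}{2} + \frac{z}{3} + \frac{1}{3} \right)}; value = - 2 \cos{\left(\frac{151}{12} \right)} + 2 \cos{\left(1 \right)}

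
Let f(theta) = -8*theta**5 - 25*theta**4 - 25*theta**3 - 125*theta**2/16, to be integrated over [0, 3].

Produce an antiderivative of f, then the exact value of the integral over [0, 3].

Antiderivative: F(theta) = 4*(-theta**2 - 5*theta/4)**3/3; value = -44217/16

The substitution u = -theta**2 - 5*theta/4 works: f is exactly (dF/du)*(du/dtheta) for that inner function.
F(theta) = 4*(-theta**2 - 5*theta/4)**3/3 is an antiderivative of f.
Check: d/dtheta[4*(-theta**2 - 5*theta/4)**3/3] = -8*theta**5 - 25*theta**4 - 25*theta**3 - 125*theta**2/16 = f(theta).
F(3) = -44217/16; F(0) = 0.
Integral = F(3) - F(0) = -44217/16.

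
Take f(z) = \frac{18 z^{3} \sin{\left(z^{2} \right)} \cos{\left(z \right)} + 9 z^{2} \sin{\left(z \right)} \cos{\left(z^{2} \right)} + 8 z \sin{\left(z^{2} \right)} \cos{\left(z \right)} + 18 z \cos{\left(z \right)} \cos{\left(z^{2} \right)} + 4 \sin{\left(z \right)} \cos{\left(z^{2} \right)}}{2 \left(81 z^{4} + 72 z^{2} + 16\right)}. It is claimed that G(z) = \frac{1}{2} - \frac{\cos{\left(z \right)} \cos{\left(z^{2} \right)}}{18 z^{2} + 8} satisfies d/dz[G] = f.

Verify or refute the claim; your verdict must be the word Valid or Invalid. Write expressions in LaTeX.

Valid - the claim checks out under differentiation.

d/dz[G] = \frac{18 z^{3} \sin{\left(z^{2} \right)} \cos{\left(z \right)} + 9 z^{2} \sin{\left(z \right)} \cos{\left(z^{2} \right)} + 8 z \sin{\left(z^{2} \right)} \cos{\left(z \right)} + 18 z \cos{\left(z \right)} \cos{\left(z^{2} \right)} + 4 \sin{\left(z \right)} \cos{\left(z^{2} \right)}}{162 z^{4} + 144 z^{2} + 32}
This equals f(z) exactly, so the claim holds.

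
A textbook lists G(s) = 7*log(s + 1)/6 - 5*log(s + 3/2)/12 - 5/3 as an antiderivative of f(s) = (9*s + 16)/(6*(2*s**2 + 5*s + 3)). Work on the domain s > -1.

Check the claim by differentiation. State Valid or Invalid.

d/ds[G] = (9*s + 16)/(12*s**2 + 30*s + 18)
This equals f(s) exactly, so the claim holds.

Valid: G'(s) = f(s).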